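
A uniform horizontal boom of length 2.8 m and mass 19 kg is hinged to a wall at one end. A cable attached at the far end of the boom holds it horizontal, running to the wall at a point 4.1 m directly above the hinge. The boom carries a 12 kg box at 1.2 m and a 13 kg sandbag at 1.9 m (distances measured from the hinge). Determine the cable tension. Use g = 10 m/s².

Choose the hinge as the axis so the unknown hinge reaction has zero arm there.
Beam weight: 19 × 10 = 190 N down at 1.4 m → arm 1.4 m, τ = 190 × 1.4 = 266 N·m clockwise.
Box: 12 × 10 = 120 N down at 1.2 m → arm 1.2 m, τ = 120 × 1.2 = 144 N·m clockwise.
Sandbag: 13 × 10 = 130 N down at 1.9 m → arm 1.9 m, τ = 130 × 1.9 = 247 N·m clockwise.
Total clockwise load moment = 657 N·m.
The cable tension T acts at 2.8 m; only its component perpendicular to the boom, T sinθ, produces torque. sinθ = h/√(h²+d²) = 4.1/√(4.1²+2.8²) = 0.8258.
Balancing moments: T × 2.8 × 0.8258 = 657, giving T = 657 / 2.312 = 284 N.

T ≈ 284 N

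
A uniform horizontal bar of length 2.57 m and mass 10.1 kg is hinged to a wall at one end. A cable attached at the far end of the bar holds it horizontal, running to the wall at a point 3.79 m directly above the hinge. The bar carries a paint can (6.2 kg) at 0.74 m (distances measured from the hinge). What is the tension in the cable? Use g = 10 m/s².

T ≈ 82.6 N

Take moments about the hinge.
Beam weight: 10.1 × 10 = 101 N down at 1.285 m → arm 1.285 m, τ = 101 × 1.285 = 129.8 N·m clockwise.
Paint can: 6.2 × 10 = 62 N down at 0.74 m → arm 0.74 m, τ = 62 × 0.74 = 45.88 N·m clockwise.
Total clockwise load moment = 175.7 N·m.
The cable tension T acts at 2.57 m; only its component perpendicular to the bar, T sinθ, produces torque. sinθ = h/√(h²+d²) = 3.79/√(3.79²+2.57²) = 0.8277.
For rotational equilibrium, T × 2.57 × 0.8277 = 175.7, so T = 175.7 / 2.127 = 82.6 N.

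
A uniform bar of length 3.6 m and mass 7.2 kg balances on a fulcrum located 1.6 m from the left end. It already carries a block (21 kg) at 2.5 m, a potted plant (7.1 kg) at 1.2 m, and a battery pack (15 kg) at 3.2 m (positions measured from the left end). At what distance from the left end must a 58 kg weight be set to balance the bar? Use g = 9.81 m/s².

x ≈ 0.884 m from the left end

Taking torques about the fulcrum (at 1.6 m from the left end):
Beam weight: 7.2 × 9.81 = 70.63 N down at 1.8 m → arm 0.2 m, τ = 70.63 × 0.2 = 14.13 N·m clockwise.
Block: 21 × 9.81 = 206 N down at 2.5 m → arm 0.9 m, τ = 206 × 0.9 = 185.4 N·m clockwise.
Potted plant: 7.1 × 9.81 = 69.65 N down at 1.2 m → arm 0.4 m, τ = 69.65 × 0.4 = 27.86 N·m counterclockwise.
Battery pack: 15 × 9.81 = 147.2 N down at 3.2 m → arm 1.6 m, τ = 147.2 × 1.6 = 235.5 N·m clockwise.
Net moment of existing loads = 407.2 N·m clockwise.
The weight weighs 58 × 9.81 = 569 N and must supply an equal counterclockwise moment, so its lever arm about the fulcrum is 407.2 / 569 = 0.716 m.
That puts it at 1.6 − 0.716 = 0.884 m from the left end.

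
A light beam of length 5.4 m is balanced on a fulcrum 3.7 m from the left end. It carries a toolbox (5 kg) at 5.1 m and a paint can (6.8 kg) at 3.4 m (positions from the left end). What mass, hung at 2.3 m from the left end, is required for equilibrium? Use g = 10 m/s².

Choose the fulcrum (at 3.7 m from the left end) as the axis so the support reaction has zero arm there.
Toolbox: 5 × 10 = 50 N down at 5.1 m → arm 1.4 m, τ = 50 × 1.4 = 70 N·m clockwise.
Paint can: 6.8 × 10 = 68 N down at 3.4 m → arm 0.3 m, τ = 68 × 0.3 = 20.4 N·m counterclockwise.
Net moment of known loads = 49.6 N·m clockwise.
An unknown mass m at 2.3 m has arm 1.4 m; its moment is m·g·1.4 counterclockwise.
Setting net torque to zero: m × 10 × 1.4 = 49.6 → m = 49.6 / (10 × 1.4) = 3.54 kg.

m ≈ 3.54 kg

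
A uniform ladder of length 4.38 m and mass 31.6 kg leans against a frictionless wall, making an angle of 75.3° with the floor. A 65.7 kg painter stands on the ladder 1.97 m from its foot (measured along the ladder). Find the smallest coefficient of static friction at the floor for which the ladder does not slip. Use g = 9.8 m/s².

Choose the foot of the ladder as the axis so the floor normal and friction both act there and drop out.
Ladder weight 31.6×9.8 = 309.7 N acts at 2.19 m along the ladder; its horizontal arm is 2.19·cos75.3° = 0.5557 m → τ = 172.1 N·m clockwise.
Painter: 65.7×9.8 = 643.9 N at 1.97 m → arm 0.4999 m → τ = 321.9 N·m clockwise.
Wall normal N acts horizontally at the top; its moment arm is the height L sinθ = 4.38·sin75.3° = 4.237 m, counterclockwise.
Balancing moments: N × 4.237 = 494, giving N = 116.6 N.
ΣFx = 0 ⇒ f = N_wall = 116.6 N. ΣFy = 0 ⇒ N_floor = 953.6 N.
μ_min = f / N_floor = 116.6 / 953.6 = 0.122.

μ_min ≈ 0.122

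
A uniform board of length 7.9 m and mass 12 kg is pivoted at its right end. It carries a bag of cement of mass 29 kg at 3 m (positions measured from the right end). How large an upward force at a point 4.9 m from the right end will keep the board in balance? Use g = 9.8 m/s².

F ≈ 269 N

About the right end:
Beam weight: 12 × 9.8 = 117.6 N down at 3.95 m → arm 3.95 m, τ = 117.6 × 3.95 = 464.5 N·m counterclockwise.
Bag of cement: 29 × 9.8 = 284.2 N down at 3 m → arm 3 m, τ = 284.2 × 3 = 852.6 N·m counterclockwise.
Net moment of the loads = 1317 N·m counterclockwise.
The upward force F acts at a point 4.9 m from the right end, arm 4.9 m, giving F × 4.9 clockwise.
For rotational equilibrium, F × 4.9 = 1317, so F = 1317 / 4.9 = 269 N.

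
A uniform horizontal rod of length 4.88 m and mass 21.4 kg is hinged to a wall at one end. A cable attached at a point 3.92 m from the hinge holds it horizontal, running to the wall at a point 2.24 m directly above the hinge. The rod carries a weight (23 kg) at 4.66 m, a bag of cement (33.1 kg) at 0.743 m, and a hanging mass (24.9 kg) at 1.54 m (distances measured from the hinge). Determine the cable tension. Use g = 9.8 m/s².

T ≈ 1120 N

Sum moments about the hinge (the unknown hinge reaction has zero arm there).
Beam weight: 21.4 × 9.8 = 209.7 N down at 2.44 m → arm 2.44 m, τ = 209.7 × 2.44 = 511.7 N·m clockwise.
Weight: 23 × 9.8 = 225.4 N down at 4.66 m → arm 4.66 m, τ = 225.4 × 4.66 = 1050 N·m clockwise.
Bag of cement: 33.1 × 9.8 = 324.4 N down at 0.743 m → arm 0.743 m, τ = 324.4 × 0.743 = 241 N·m clockwise.
Hanging mass: 24.9 × 9.8 = 244 N down at 1.54 m → arm 1.54 m, τ = 244 × 1.54 = 375.8 N·m clockwise.
Total clockwise load moment = 2178 N·m.
The cable tension T acts at 3.92 m; only its component perpendicular to the rod, T sinθ, produces torque. sinθ = h/√(h²+d²) = 2.24/√(2.24²+3.92²) = 0.4961.
Στ = 0 ⇒ T × 3.92 × 0.4961 = 2178 ⇒ T = 2178 / 1.945 = 1120 N.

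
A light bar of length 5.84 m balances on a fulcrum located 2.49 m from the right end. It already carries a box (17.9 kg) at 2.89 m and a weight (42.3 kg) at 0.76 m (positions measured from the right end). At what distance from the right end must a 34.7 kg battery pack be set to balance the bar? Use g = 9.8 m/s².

Sum moments about the fulcrum (at 2.49 m from the right end) (the support reaction has zero arm there).
Box: 17.9 × 9.8 = 175.4 N down at 2.89 m → arm 0.4 m, τ = 175.4 × 0.4 = 70.16 N·m counterclockwise.
Weight: 42.3 × 9.8 = 414.5 N down at 0.76 m → arm 1.73 m, τ = 414.5 × 1.73 = 717.1 N·m clockwise.
Net moment of existing loads = 646.9 N·m clockwise.
The battery pack weighs 34.7 × 9.8 = 340.1 N and must supply an equal counterclockwise moment, so its lever arm about the fulcrum is 646.9 / 340.1 = 1.9 m.
That puts it at 2.49 + 1.9 = 4.39 m from the right end.

x ≈ 4.39 m from the right end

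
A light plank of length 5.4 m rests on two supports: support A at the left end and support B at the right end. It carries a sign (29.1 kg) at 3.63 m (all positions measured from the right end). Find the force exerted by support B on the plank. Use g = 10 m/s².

R_B ≈ 95.4 N

Sum moments about support A (its reaction then has zero moment arm).
Sign: 29.1 × 10 = 291 N down at 3.63 m → arm 1.77 m, τ = 291 × 1.77 = 515.1 N·m clockwise.
Net load moment about support A = 515.1 N·m clockwise.
Reaction R at support B is upward at 0 m, arm 5.4 m → moment R × 5.4 counterclockwise.
Setting net torque to zero: R × 5.4 = 515.1 → R = 95.4 N.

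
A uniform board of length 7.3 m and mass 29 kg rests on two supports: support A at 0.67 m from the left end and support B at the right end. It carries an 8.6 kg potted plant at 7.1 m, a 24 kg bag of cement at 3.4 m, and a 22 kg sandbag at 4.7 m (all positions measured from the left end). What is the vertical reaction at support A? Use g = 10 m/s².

Choose support B as the axis so its reaction then has zero moment arm.
Beam weight: 29 × 10 = 290 N down at 3.65 m → arm 3.65 m, τ = 290 × 3.65 = 1058 N·m counterclockwise.
Potted plant: 8.6 × 10 = 86 N down at 7.1 m → arm 0.2 m, τ = 86 × 0.2 = 17.2 N·m counterclockwise.
Bag of cement: 24 × 10 = 240 N down at 3.4 m → arm 3.9 m, τ = 240 × 3.9 = 936 N·m counterclockwise.
Sandbag: 22 × 10 = 220 N down at 4.7 m → arm 2.6 m, τ = 220 × 2.6 = 572 N·m counterclockwise.
Net load moment about support B = 2583 N·m counterclockwise.
Reaction R at support A is upward at 0.67 m, arm 6.63 m → moment R × 6.63 clockwise.
Στ = 0 ⇒ R × 6.63 = 2583 ⇒ R = 390 N.

R_A ≈ 390 N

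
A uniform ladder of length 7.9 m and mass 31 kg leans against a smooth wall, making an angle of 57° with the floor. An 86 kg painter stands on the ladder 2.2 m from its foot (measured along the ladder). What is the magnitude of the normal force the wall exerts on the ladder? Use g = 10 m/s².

N_wall ≈ 256 N

Take moments about the foot of the ladder.
Ladder weight 31×10 = 310 N acts at 3.95 m along the ladder; its horizontal arm is 3.95·cos57° = 2.151 m → τ = 666.8 N·m clockwise.
Painter: 86×10 = 860 N at 2.2 m → arm 1.198 m → τ = 1030 N·m clockwise.
Wall normal N acts horizontally at the top; its moment arm is the height L sinθ = 7.9·sin57° = 6.625 m, counterclockwise.
Balancing moments: N × 6.625 = 1697, giving N = 256 N.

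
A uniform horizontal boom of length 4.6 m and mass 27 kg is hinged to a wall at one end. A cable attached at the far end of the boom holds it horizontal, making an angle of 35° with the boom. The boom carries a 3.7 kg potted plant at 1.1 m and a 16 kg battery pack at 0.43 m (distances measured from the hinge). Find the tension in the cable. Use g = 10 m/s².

T ≈ 277 N

Sum moments about the hinge (the unknown hinge reaction has zero arm there).
Beam weight: 27 × 10 = 270 N down at 2.3 m → arm 2.3 m, τ = 270 × 2.3 = 621 N·m clockwise.
Potted plant: 3.7 × 10 = 37 N down at 1.1 m → arm 1.1 m, τ = 37 × 1.1 = 40.7 N·m clockwise.
Battery pack: 16 × 10 = 160 N down at 0.43 m → arm 0.43 m, τ = 160 × 0.43 = 68.8 N·m clockwise.
Total clockwise load moment = 730.5 N·m.
The cable tension T acts at 4.6 m; only its component perpendicular to the boom, T sinθ, produces torque. sin 35° = 0.5736.
Στ = 0 ⇒ T × 4.6 × 0.5736 = 730.5 ⇒ T = 730.5 / 2.639 = 277 N.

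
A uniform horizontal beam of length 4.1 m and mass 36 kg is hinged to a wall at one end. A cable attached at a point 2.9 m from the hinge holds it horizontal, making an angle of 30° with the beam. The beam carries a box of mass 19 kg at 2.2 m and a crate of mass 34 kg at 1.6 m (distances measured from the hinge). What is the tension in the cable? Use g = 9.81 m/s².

T ≈ 1150 N

About the hinge:
Beam weight: 36 × 9.81 = 353.2 N down at 2.05 m → arm 2.05 m, τ = 353.2 × 2.05 = 724.1 N·m clockwise.
Box: 19 × 9.81 = 186.4 N down at 2.2 m → arm 2.2 m, τ = 186.4 × 2.2 = 410.1 N·m clockwise.
Crate: 34 × 9.81 = 333.5 N down at 1.6 m → arm 1.6 m, τ = 333.5 × 1.6 = 533.6 N·m clockwise.
Total clockwise load moment = 1668 N·m.
The cable tension T acts at 2.9 m; only its component perpendicular to the beam, T sinθ, produces torque. sin 30° = 0.5.
For rotational equilibrium, T × 2.9 × 0.5 = 1668, so T = 1668 / 1.45 = 1150 N.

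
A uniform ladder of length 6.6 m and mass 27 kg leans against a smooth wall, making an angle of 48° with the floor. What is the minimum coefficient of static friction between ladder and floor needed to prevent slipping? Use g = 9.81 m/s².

Taking torques about the foot of the ladder:
Ladder weight 27×9.81 = 264.9 N acts at 3.3 m along the ladder; its horizontal arm is 3.3·cos48° = 2.208 m → τ = 584.9 N·m clockwise.
Wall normal N acts horizontally at the top; its moment arm is the height L sinθ = 6.6·sin48° = 4.905 m, counterclockwise.
Balancing moments: N × 4.905 = 584.9, giving N = 119.2 N.
ΣFx = 0 ⇒ f = N_wall = 119.2 N. ΣFy = 0 ⇒ N_floor = 264.9 N.
μ_min = f / N_floor = 119.2 / 264.9 = 0.45.

μ_min ≈ 0.45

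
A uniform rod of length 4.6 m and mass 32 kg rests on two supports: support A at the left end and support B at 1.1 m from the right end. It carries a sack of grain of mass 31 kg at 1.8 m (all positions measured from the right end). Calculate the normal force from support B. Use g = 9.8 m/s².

R_B ≈ 449 N

Taking torques about support A:
Beam weight: 32 × 9.8 = 313.6 N down at 2.3 m → arm 2.3 m, τ = 313.6 × 2.3 = 721.3 N·m clockwise.
Sack of grain: 31 × 9.8 = 303.8 N down at 1.8 m → arm 2.8 m, τ = 303.8 × 2.8 = 850.6 N·m clockwise.
Net load moment about support A = 1572 N·m clockwise.
Reaction R at support B is upward at 1.1 m, arm 3.5 m → moment R × 3.5 counterclockwise.
Στ = 0 ⇒ R × 3.5 = 1572 ⇒ R = 449 N.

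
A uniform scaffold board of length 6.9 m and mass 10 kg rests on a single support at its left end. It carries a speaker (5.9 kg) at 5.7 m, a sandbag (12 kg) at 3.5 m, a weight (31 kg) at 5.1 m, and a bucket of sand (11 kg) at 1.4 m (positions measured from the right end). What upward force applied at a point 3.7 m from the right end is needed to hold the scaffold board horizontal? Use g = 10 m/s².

F ≈ 621 N

Take moments about the left end.
Beam weight: 10 × 10 = 100 N down at 3.45 m → arm 3.45 m, τ = 100 × 3.45 = 345 N·m clockwise.
Speaker: 5.9 × 10 = 59 N down at 5.7 m → arm 1.2 m, τ = 59 × 1.2 = 70.8 N·m clockwise.
Sandbag: 12 × 10 = 120 N down at 3.5 m → arm 3.4 m, τ = 120 × 3.4 = 408 N·m clockwise.
Weight: 31 × 10 = 310 N down at 5.1 m → arm 1.8 m, τ = 310 × 1.8 = 558 N·m clockwise.
Bucket of sand: 11 × 10 = 110 N down at 1.4 m → arm 5.5 m, τ = 110 × 5.5 = 605 N·m clockwise.
Net moment of the loads = 1987 N·m clockwise.
The upward force F acts at a point 3.7 m from the right end, arm 3.2 m, giving F × 3.2 counterclockwise.
Balancing moments: F × 3.2 = 1987, giving F = 1987 / 3.2 = 621 N.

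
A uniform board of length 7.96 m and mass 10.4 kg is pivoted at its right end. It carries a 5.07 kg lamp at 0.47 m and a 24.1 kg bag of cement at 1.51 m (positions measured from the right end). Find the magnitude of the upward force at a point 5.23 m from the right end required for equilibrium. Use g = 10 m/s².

Take moments about the right end.
Beam weight: 10.4 × 10 = 104 N down at 3.98 m → arm 3.98 m, τ = 104 × 3.98 = 413.9 N·m counterclockwise.
Lamp: 5.07 × 10 = 50.7 N down at 0.47 m → arm 0.47 m, τ = 50.7 × 0.47 = 23.83 N·m counterclockwise.
Bag of cement: 24.1 × 10 = 241 N down at 1.51 m → arm 1.51 m, τ = 241 × 1.51 = 363.9 N·m counterclockwise.
Net moment of the loads = 801.6 N·m counterclockwise.
The upward force F acts at a point 5.23 m from the right end, arm 5.23 m, giving F × 5.23 clockwise.
Στ = 0 ⇒ F × 5.23 = 801.6 ⇒ F = 801.6 / 5.23 = 153 N.

F ≈ 153 N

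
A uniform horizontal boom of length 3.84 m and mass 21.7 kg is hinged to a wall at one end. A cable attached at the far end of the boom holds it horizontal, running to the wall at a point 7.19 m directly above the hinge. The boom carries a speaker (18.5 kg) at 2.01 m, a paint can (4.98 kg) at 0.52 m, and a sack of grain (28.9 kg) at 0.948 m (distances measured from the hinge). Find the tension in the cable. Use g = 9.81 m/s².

Choose the hinge as the axis so the unknown hinge reaction has zero arm there.
Beam weight: 21.7 × 9.81 = 212.9 N down at 1.92 m → arm 1.92 m, τ = 212.9 × 1.92 = 408.8 N·m clockwise.
Speaker: 18.5 × 9.81 = 181.5 N down at 2.01 m → arm 2.01 m, τ = 181.5 × 2.01 = 364.8 N·m clockwise.
Paint can: 4.98 × 9.81 = 48.85 N down at 0.52 m → arm 0.52 m, τ = 48.85 × 0.52 = 25.4 N·m clockwise.
Sack of grain: 28.9 × 9.81 = 283.5 N down at 0.948 m → arm 0.948 m, τ = 283.5 × 0.948 = 268.8 N·m clockwise.
Total clockwise load moment = 1068 N·m.
The cable tension T acts at 3.84 m; only its component perpendicular to the boom, T sinθ, produces torque. sinθ = h/√(h²+d²) = 7.19/√(7.19²+3.84²) = 0.8821.
For rotational equilibrium, T × 3.84 × 0.8821 = 1068, so T = 1068 / 3.387 = 315 N.

T ≈ 315 N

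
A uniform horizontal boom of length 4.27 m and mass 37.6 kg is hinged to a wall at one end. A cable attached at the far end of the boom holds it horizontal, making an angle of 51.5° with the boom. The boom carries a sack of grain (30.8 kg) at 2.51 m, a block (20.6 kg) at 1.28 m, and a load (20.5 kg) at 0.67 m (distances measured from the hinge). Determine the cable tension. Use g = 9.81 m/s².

Choose the hinge as the axis so the unknown hinge reaction has zero arm there.
Beam weight: 37.6 × 9.81 = 368.9 N down at 2.135 m → arm 2.135 m, τ = 368.9 × 2.135 = 787.6 N·m clockwise.
Sack of grain: 30.8 × 9.81 = 302.1 N down at 2.51 m → arm 2.51 m, τ = 302.1 × 2.51 = 758.3 N·m clockwise.
Block: 20.6 × 9.81 = 202.1 N down at 1.28 m → arm 1.28 m, τ = 202.1 × 1.28 = 258.7 N·m clockwise.
Load: 20.5 × 9.81 = 201.1 N down at 0.67 m → arm 0.67 m, τ = 201.1 × 0.67 = 134.7 N·m clockwise.
Total clockwise load moment = 1939 N·m.
The cable tension T acts at 4.27 m; only its component perpendicular to the boom, T sinθ, produces torque. sin 51.5° = 0.7826.
For rotational equilibrium, T × 4.27 × 0.7826 = 1939, so T = 1939 / 3.342 = 580 N.

T ≈ 580 N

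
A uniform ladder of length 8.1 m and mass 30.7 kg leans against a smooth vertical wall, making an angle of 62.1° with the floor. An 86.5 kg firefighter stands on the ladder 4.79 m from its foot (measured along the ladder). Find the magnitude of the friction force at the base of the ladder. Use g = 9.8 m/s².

Take moments about the foot of the ladder.
Ladder weight 30.7×9.8 = 300.9 N acts at 4.05 m along the ladder; its horizontal arm is 4.05·cos62.1° = 1.895 m → τ = 570.2 N·m clockwise.
Firefighter: 86.5×9.8 = 847.7 N at 4.79 m → arm 2.241 m → τ = 1900 N·m clockwise.
Wall normal N acts horizontally at the top; its moment arm is the height L sinθ = 8.1·sin62.1° = 7.159 m, counterclockwise.
Στ = 0 ⇒ N × 7.159 = 2470 ⇒ N = 345 N.
ΣFx = 0: friction at the foot balances the wall's push, so f = N_wall = 345 N.

f ≈ 345 N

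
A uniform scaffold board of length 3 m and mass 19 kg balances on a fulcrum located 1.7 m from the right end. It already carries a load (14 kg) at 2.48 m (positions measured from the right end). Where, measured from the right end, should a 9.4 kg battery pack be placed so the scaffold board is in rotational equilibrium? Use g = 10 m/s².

x ≈ 0.943 m from the right end

Sum moments about the fulcrum (at 1.7 m from the right end) (the support reaction has zero arm there).
Beam weight: 19 × 10 = 190 N down at 1.5 m → arm 0.2 m, τ = 190 × 0.2 = 38 N·m clockwise.
Load: 14 × 10 = 140 N down at 2.48 m → arm 0.78 m, τ = 140 × 0.78 = 109.2 N·m counterclockwise.
Net moment of existing loads = 71.2 N·m counterclockwise.
The battery pack weighs 9.4 × 10 = 94 N and must supply an equal clockwise moment, so its lever arm about the fulcrum is 71.2 / 94 = 0.757 m.
That puts it at 1.7 − 0.757 = 0.943 m from the right end.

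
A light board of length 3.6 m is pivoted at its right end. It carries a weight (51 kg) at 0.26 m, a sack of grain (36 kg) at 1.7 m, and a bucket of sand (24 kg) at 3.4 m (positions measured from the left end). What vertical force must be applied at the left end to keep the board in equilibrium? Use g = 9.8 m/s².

Sum moments about the right end (the unknown pivot reaction has zero arm there).
Weight: 51 × 9.8 = 499.8 N down at 0.26 m → arm 3.34 m, τ = 499.8 × 3.34 = 1669 N·m counterclockwise.
Sack of grain: 36 × 9.8 = 352.8 N down at 1.7 m → arm 1.9 m, τ = 352.8 × 1.9 = 670.3 N·m counterclockwise.
Bucket of sand: 24 × 9.8 = 235.2 N down at 3.4 m → arm 0.2 m, τ = 235.2 × 0.2 = 47.04 N·m counterclockwise.
Net moment of the loads = 2386 N·m counterclockwise.
The upward force F acts at the left end, arm 3.6 m, giving F × 3.6 clockwise.
Setting net torque to zero: F × 3.6 = 2386 → F = 2386 / 3.6 = 663 N.

F ≈ 663 N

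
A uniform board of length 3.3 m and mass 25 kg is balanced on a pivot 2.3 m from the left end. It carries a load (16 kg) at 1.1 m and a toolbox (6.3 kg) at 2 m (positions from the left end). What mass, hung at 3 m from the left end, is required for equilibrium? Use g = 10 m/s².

Choose the pivot (at 2.3 m from the left end) as the axis so the support reaction has zero arm there.
Beam weight: 25 × 10 = 250 N down at 1.65 m → arm 0.65 m, τ = 250 × 0.65 = 162.5 N·m counterclockwise.
Load: 16 × 10 = 160 N down at 1.1 m → arm 1.2 m, τ = 160 × 1.2 = 192 N·m counterclockwise.
Toolbox: 6.3 × 10 = 63 N down at 2 m → arm 0.3 m, τ = 63 × 0.3 = 18.9 N·m counterclockwise.
Net moment of known loads = 373.4 N·m counterclockwise.
An unknown mass m at 3 m has arm 0.7 m; its moment is m·g·0.7 clockwise.
Setting net torque to zero: m × 10 × 0.7 = 373.4 → m = 373.4 / (10 × 0.7) = 53.3 kg.

m ≈ 53.3 kg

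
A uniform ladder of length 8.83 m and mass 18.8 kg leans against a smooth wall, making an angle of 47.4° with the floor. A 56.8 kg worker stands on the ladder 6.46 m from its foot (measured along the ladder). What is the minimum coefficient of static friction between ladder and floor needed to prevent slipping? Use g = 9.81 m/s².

μ_min ≈ 0.62

About the foot of the ladder:
Ladder weight 18.8×9.81 = 184.4 N acts at 4.415 m along the ladder; its horizontal arm is 4.415·cos47.4° = 2.988 m → τ = 551 N·m clockwise.
Worker: 56.8×9.81 = 557.2 N at 6.46 m → arm 4.373 m → τ = 2437 N·m clockwise.
Wall normal N acts horizontally at the top; its moment arm is the height L sinθ = 8.83·sin47.4° = 6.5 m, counterclockwise.
For rotational equilibrium, N × 6.5 = 2988, so N = 459.7 N.
ΣFx = 0 ⇒ f = N_wall = 459.7 N. ΣFy = 0 ⇒ N_floor = 741.6 N.
μ_min = f / N_floor = 459.7 / 741.6 = 0.62.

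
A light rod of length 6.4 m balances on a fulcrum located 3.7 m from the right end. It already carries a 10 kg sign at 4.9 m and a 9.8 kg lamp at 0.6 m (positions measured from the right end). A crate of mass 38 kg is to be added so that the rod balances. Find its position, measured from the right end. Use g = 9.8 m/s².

Taking torques about the fulcrum (at 3.7 m from the right end):
Sign: 10 × 9.8 = 98 N down at 4.9 m → arm 1.2 m, τ = 98 × 1.2 = 117.6 N·m counterclockwise.
Lamp: 9.8 × 9.8 = 96.04 N down at 0.6 m → arm 3.1 m, τ = 96.04 × 3.1 = 297.7 N·m clockwise.
Net moment of existing loads = 180.1 N·m clockwise.
The crate weighs 38 × 9.8 = 372.4 N and must supply an equal counterclockwise moment, so its lever arm about the fulcrum is 180.1 / 372.4 = 0.484 m.
That puts it at 3.7 + 0.484 = 4.18 m from the right end.

x ≈ 4.18 m from the right end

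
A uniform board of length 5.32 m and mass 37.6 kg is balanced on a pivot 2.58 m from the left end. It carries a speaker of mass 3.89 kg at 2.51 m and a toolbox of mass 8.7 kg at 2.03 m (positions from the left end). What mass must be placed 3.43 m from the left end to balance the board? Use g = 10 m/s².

About the pivot (at 2.58 m from the left end):
Beam weight: 37.6 × 10 = 376 N down at 2.66 m → arm 0.08 m, τ = 376 × 0.08 = 30.08 N·m clockwise.
Speaker: 3.89 × 10 = 38.9 N down at 2.51 m → arm 0.07 m, τ = 38.9 × 0.07 = 2.723 N·m counterclockwise.
Toolbox: 8.7 × 10 = 87 N down at 2.03 m → arm 0.55 m, τ = 87 × 0.55 = 47.85 N·m counterclockwise.
Net moment of known loads = 20.49 N·m counterclockwise.
An unknown mass m at 3.43 m has arm 0.85 m; its moment is m·g·0.85 clockwise.
Στ = 0 ⇒ m × 10 × 0.85 = 20.49 ⇒ m = 20.49 / (10 × 0.85) = 2.41 kg.

m ≈ 2.41 kg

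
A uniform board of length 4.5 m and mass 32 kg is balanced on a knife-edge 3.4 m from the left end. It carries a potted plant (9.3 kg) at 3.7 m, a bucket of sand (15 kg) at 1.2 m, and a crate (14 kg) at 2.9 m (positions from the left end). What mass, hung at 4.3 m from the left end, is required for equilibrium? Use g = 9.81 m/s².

m ≈ 82.2 kg

Choose the knife-edge (at 3.4 m from the left end) as the axis so the support reaction has zero arm there.
Beam weight: 32 × 9.81 = 313.9 N down at 2.25 m → arm 1.15 m, τ = 313.9 × 1.15 = 361 N·m counterclockwise.
Potted plant: 9.3 × 9.81 = 91.23 N down at 3.7 m → arm 0.3 m, τ = 91.23 × 0.3 = 27.37 N·m clockwise.
Bucket of sand: 15 × 9.81 = 147.2 N down at 1.2 m → arm 2.2 m, τ = 147.2 × 2.2 = 323.8 N·m counterclockwise.
Crate: 14 × 9.81 = 137.3 N down at 2.9 m → arm 0.5 m, τ = 137.3 × 0.5 = 68.65 N·m counterclockwise.
Net moment of known loads = 726.1 N·m counterclockwise.
An unknown mass m at 4.3 m has arm 0.9 m; its moment is m·g·0.9 clockwise.
Setting net torque to zero: m × 9.81 × 0.9 = 726.1 → m = 726.1 / (9.81 × 0.9) = 82.2 kg.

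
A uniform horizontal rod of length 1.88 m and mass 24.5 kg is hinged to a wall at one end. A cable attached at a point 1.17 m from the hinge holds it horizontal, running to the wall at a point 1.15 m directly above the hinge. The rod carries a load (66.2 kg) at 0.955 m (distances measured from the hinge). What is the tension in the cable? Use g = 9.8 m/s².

Taking torques about the hinge:
Beam weight: 24.5 × 9.8 = 240.1 N down at 0.94 m → arm 0.94 m, τ = 240.1 × 0.94 = 225.7 N·m clockwise.
Load: 66.2 × 9.8 = 648.8 N down at 0.955 m → arm 0.955 m, τ = 648.8 × 0.955 = 619.6 N·m clockwise.
Total clockwise load moment = 845.3 N·m.
The cable tension T acts at 1.17 m; only its component perpendicular to the rod, T sinθ, produces torque. sinθ = h/√(h²+d²) = 1.15/√(1.15²+1.17²) = 0.701.
Στ = 0 ⇒ T × 1.17 × 0.701 = 845.3 ⇒ T = 845.3 / 0.8202 = 1030 N.

T ≈ 1030 N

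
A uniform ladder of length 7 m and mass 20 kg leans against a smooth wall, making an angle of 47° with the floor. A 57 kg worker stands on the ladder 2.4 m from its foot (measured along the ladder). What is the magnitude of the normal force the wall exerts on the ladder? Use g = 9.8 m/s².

Sum moments about the foot of the ladder (the floor normal and friction both act there and drop out).
Ladder weight 20×9.8 = 196 N acts at 3.5 m along the ladder; its horizontal arm is 3.5·cos47° = 2.387 m → τ = 467.9 N·m clockwise.
Worker: 57×9.8 = 558.6 N at 2.4 m → arm 1.637 m → τ = 914.4 N·m clockwise.
Wall normal N acts horizontally at the top; its moment arm is the height L sinθ = 7·sin47° = 5.119 m, counterclockwise.
Balancing moments: N × 5.119 = 1382, giving N = 270 N.

N_wall ≈ 270 N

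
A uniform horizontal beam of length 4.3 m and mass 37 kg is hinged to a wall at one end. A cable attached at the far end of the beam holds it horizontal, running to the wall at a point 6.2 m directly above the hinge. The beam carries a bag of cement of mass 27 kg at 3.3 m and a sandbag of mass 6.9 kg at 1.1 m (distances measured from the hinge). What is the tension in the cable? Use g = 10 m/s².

About the hinge:
Beam weight: 37 × 10 = 370 N down at 2.15 m → arm 2.15 m, τ = 370 × 2.15 = 795.5 N·m clockwise.
Bag of cement: 27 × 10 = 270 N down at 3.3 m → arm 3.3 m, τ = 270 × 3.3 = 891 N·m clockwise.
Sandbag: 6.9 × 10 = 69 N down at 1.1 m → arm 1.1 m, τ = 69 × 1.1 = 75.9 N·m clockwise.
Total clockwise load moment = 1762 N·m.
The cable tension T acts at 4.3 m; only its component perpendicular to the beam, T sinθ, produces torque. sinθ = h/√(h²+d²) = 6.2/√(6.2²+4.3²) = 0.8217.
For rotational equilibrium, T × 4.3 × 0.8217 = 1762, so T = 1762 / 3.533 = 499 N.

T ≈ 499 N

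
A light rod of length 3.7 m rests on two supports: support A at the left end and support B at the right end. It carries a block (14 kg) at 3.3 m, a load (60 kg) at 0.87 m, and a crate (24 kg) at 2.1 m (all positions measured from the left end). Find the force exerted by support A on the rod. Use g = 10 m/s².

About support B:
Block: 14 × 10 = 140 N down at 3.3 m → arm 0.4 m, τ = 140 × 0.4 = 56 N·m counterclockwise.
Load: 60 × 10 = 600 N down at 0.87 m → arm 2.83 m, τ = 600 × 2.83 = 1698 N·m counterclockwise.
Crate: 24 × 10 = 240 N down at 2.1 m → arm 1.6 m, τ = 240 × 1.6 = 384 N·m counterclockwise.
Net load moment about support B = 2138 N·m counterclockwise.
Reaction R at support A is upward at 0 m, arm 3.7 m → moment R × 3.7 clockwise.
For rotational equilibrium, R × 3.7 = 2138, so R = 578 N.

R_A ≈ 578 N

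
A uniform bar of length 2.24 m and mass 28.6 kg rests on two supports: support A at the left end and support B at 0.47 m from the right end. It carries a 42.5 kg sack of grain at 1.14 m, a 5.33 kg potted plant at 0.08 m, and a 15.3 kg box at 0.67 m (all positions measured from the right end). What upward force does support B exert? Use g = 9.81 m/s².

Sum moments about support A (its reaction then has zero moment arm).
Beam weight: 28.6 × 9.81 = 280.6 N down at 1.12 m → arm 1.12 m, τ = 280.6 × 1.12 = 314.3 N·m clockwise.
Sack of grain: 42.5 × 9.81 = 416.9 N down at 1.14 m → arm 1.1 m, τ = 416.9 × 1.1 = 458.6 N·m clockwise.
Potted plant: 5.33 × 9.81 = 52.29 N down at 0.08 m → arm 2.16 m, τ = 52.29 × 2.16 = 112.9 N·m clockwise.
Box: 15.3 × 9.81 = 150.1 N down at 0.67 m → arm 1.57 m, τ = 150.1 × 1.57 = 235.7 N·m clockwise.
Net load moment about support A = 1122 N·m clockwise.
Reaction R at support B is upward at 0.47 m, arm 1.77 m → moment R × 1.77 counterclockwise.
For rotational equilibrium, R × 1.77 = 1122, so R = 634 N.

R_B ≈ 634 N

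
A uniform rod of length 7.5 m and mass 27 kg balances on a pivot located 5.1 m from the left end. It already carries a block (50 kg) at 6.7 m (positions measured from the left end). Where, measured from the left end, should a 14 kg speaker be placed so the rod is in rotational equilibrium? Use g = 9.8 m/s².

x ≈ 1.99 m from the left end

Take moments about the pivot (at 5.1 m from the left end).
Beam weight: 27 × 9.8 = 264.6 N down at 3.75 m → arm 1.35 m, τ = 264.6 × 1.35 = 357.2 N·m counterclockwise.
Block: 50 × 9.8 = 490 N down at 6.7 m → arm 1.6 m, τ = 490 × 1.6 = 784 N·m clockwise.
Net moment of existing loads = 426.8 N·m clockwise.
The speaker weighs 14 × 9.8 = 137.2 N and must supply an equal counterclockwise moment, so its lever arm about the pivot is 426.8 / 137.2 = 3.11 m.
That puts it at 5.1 − 3.11 = 1.99 m from the left end.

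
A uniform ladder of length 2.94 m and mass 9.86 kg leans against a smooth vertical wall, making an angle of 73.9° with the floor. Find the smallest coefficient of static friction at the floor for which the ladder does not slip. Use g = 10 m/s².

Sum moments about the foot of the ladder (the floor normal and friction both act there and drop out).
Ladder weight 9.86×10 = 98.6 N acts at 1.47 m along the ladder; its horizontal arm is 1.47·cos73.9° = 0.4077 m → τ = 40.2 N·m clockwise.
Wall normal N acts horizontally at the top; its moment arm is the height L sinθ = 2.94·sin73.9° = 2.825 m, counterclockwise.
For rotational equilibrium, N × 2.825 = 40.2, so N = 14.23 N.
ΣFx = 0 ⇒ f = N_wall = 14.23 N. ΣFy = 0 ⇒ N_floor = 98.6 N.
μ_min = f / N_floor = 14.23 / 98.6 = 0.144.

μ_min ≈ 0.144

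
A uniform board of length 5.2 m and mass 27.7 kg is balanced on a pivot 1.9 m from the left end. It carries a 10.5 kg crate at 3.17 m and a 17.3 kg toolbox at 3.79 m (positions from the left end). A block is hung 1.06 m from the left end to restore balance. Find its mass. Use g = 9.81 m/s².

m ≈ 77.9 kg

Take moments about the pivot (at 1.9 m from the left end).
Beam weight: 27.7 × 9.81 = 271.7 N down at 2.6 m → arm 0.7 m, τ = 271.7 × 0.7 = 190.2 N·m clockwise.
Crate: 10.5 × 9.81 = 103 N down at 3.17 m → arm 1.27 m, τ = 103 × 1.27 = 130.8 N·m clockwise.
Toolbox: 17.3 × 9.81 = 169.7 N down at 3.79 m → arm 1.89 m, τ = 169.7 × 1.89 = 320.7 N·m clockwise.
Net moment of known loads = 641.7 N·m clockwise.
An unknown mass m at 1.06 m has arm 0.84 m; its moment is m·g·0.84 counterclockwise.
Setting net torque to zero: m × 9.81 × 0.84 = 641.7 → m = 641.7 / (9.81 × 0.84) = 77.9 kg.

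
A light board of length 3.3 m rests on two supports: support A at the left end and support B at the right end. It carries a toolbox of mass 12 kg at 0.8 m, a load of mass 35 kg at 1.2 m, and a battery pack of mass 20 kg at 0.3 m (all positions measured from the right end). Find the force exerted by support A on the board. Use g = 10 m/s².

R_A ≈ 175 N

Choose support B as the axis so its reaction then has zero moment arm.
Toolbox: 12 × 10 = 120 N down at 0.8 m → arm 0.8 m, τ = 120 × 0.8 = 96 N·m counterclockwise.
Load: 35 × 10 = 350 N down at 1.2 m → arm 1.2 m, τ = 350 × 1.2 = 420 N·m counterclockwise.
Battery pack: 20 × 10 = 200 N down at 0.3 m → arm 0.3 m, τ = 200 × 0.3 = 60 N·m counterclockwise.
Net load moment about support B = 576 N·m counterclockwise.
Reaction R at support A is upward at 3.3 m, arm 3.3 m → moment R × 3.3 clockwise.
Setting net torque to zero: R × 3.3 = 576 → R = 175 N.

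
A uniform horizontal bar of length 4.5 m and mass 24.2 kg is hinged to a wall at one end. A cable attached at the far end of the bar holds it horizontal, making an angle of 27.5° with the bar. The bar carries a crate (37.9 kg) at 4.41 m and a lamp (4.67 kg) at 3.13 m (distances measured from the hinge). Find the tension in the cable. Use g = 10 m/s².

Sum moments about the hinge (the unknown hinge reaction has zero arm there).
Beam weight: 24.2 × 10 = 242 N down at 2.25 m → arm 2.25 m, τ = 242 × 2.25 = 544.5 N·m clockwise.
Crate: 37.9 × 10 = 379 N down at 4.41 m → arm 4.41 m, τ = 379 × 4.41 = 1671 N·m clockwise.
Lamp: 4.67 × 10 = 46.7 N down at 3.13 m → arm 3.13 m, τ = 46.7 × 3.13 = 146.2 N·m clockwise.
Total clockwise load moment = 2362 N·m.
The cable tension T acts at 4.5 m; only its component perpendicular to the bar, T sinθ, produces torque. sin 27.5° = 0.4617.
Στ = 0 ⇒ T × 4.5 × 0.4617 = 2362 ⇒ T = 2362 / 2.078 = 1140 N.

T ≈ 1140 N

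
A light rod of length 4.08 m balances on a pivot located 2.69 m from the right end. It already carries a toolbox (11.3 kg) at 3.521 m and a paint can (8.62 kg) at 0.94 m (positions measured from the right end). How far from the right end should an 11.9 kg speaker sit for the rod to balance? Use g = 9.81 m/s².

About the pivot (at 2.69 m from the right end):
Toolbox: 11.3 × 9.81 = 110.9 N down at 3.521 m → arm 0.831 m, τ = 110.9 × 0.831 = 92.16 N·m counterclockwise.
Paint can: 8.62 × 9.81 = 84.56 N down at 0.94 m → arm 1.75 m, τ = 84.56 × 1.75 = 148 N·m clockwise.
Net moment of existing loads = 55.84 N·m clockwise.
The speaker weighs 11.9 × 9.81 = 116.7 N and must supply an equal counterclockwise moment, so its lever arm about the pivot is 55.84 / 116.7 = 0.478 m.
That puts it at 2.69 + 0.478 = 3.17 m from the right end.

x ≈ 3.17 m from the right end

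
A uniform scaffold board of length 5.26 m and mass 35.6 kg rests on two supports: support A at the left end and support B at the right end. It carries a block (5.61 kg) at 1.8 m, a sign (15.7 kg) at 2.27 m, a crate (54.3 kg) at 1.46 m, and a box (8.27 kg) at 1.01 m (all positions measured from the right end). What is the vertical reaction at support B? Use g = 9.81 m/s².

R_B ≈ 749 N

Taking torques about support A:
Beam weight: 35.6 × 9.81 = 349.2 N down at 2.63 m → arm 2.63 m, τ = 349.2 × 2.63 = 918.4 N·m clockwise.
Block: 5.61 × 9.81 = 55.03 N down at 1.8 m → arm 3.46 m, τ = 55.03 × 3.46 = 190.4 N·m clockwise.
Sign: 15.7 × 9.81 = 154 N down at 2.27 m → arm 2.99 m, τ = 154 × 2.99 = 460.5 N·m clockwise.
Crate: 54.3 × 9.81 = 532.7 N down at 1.46 m → arm 3.8 m, τ = 532.7 × 3.8 = 2024 N·m clockwise.
Box: 8.27 × 9.81 = 81.13 N down at 1.01 m → arm 4.25 m, τ = 81.13 × 4.25 = 344.8 N·m clockwise.
Net load moment about support A = 3938 N·m clockwise.
Reaction R at support B is upward at 0 m, arm 5.26 m → moment R × 5.26 counterclockwise.
Setting net torque to zero: R × 5.26 = 3938 → R = 749 N.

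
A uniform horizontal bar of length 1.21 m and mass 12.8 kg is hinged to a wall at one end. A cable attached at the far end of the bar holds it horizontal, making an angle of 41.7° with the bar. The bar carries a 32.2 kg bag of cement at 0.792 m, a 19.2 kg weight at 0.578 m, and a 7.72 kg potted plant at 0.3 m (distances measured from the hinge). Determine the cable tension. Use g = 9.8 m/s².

Taking torques about the hinge:
Beam weight: 12.8 × 9.8 = 125.4 N down at 0.605 m → arm 0.605 m, τ = 125.4 × 0.605 = 75.87 N·m clockwise.
Bag of cement: 32.2 × 9.8 = 315.6 N down at 0.792 m → arm 0.792 m, τ = 315.6 × 0.792 = 250 N·m clockwise.
Weight: 19.2 × 9.8 = 188.2 N down at 0.578 m → arm 0.578 m, τ = 188.2 × 0.578 = 108.8 N·m clockwise.
Potted plant: 7.72 × 9.8 = 75.66 N down at 0.3 m → arm 0.3 m, τ = 75.66 × 0.3 = 22.7 N·m clockwise.
Total clockwise load moment = 457.4 N·m.
The cable tension T acts at 1.21 m; only its component perpendicular to the bar, T sinθ, produces torque. sin 41.7° = 0.6652.
Balancing moments: T × 1.21 × 0.6652 = 457.4, giving T = 457.4 / 0.8049 = 568 N.

T ≈ 568 N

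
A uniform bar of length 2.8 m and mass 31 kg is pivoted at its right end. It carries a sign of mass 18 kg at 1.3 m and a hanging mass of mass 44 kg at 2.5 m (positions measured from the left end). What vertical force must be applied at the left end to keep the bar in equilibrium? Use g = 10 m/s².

F ≈ 299 N

Take moments about the right end.
Beam weight: 31 × 10 = 310 N down at 1.4 m → arm 1.4 m, τ = 310 × 1.4 = 434 N·m counterclockwise.
Sign: 18 × 10 = 180 N down at 1.3 m → arm 1.5 m, τ = 180 × 1.5 = 270 N·m counterclockwise.
Hanging mass: 44 × 10 = 440 N down at 2.5 m → arm 0.3 m, τ = 440 × 0.3 = 132 N·m counterclockwise.
Net moment of the loads = 836 N·m counterclockwise.
The upward force F acts at the left end, arm 2.8 m, giving F × 2.8 clockwise.
Στ = 0 ⇒ F × 2.8 = 836 ⇒ F = 836 / 2.8 = 299 N.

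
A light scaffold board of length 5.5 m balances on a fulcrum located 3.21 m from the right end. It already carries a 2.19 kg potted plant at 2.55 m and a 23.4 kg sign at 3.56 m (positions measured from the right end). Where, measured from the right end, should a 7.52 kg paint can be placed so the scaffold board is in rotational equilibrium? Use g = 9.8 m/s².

x ≈ 2.31 m from the right end

Taking torques about the fulcrum (at 3.21 m from the right end):
Potted plant: 2.19 × 9.8 = 21.46 N down at 2.55 m → arm 0.66 m, τ = 21.46 × 0.66 = 14.16 N·m clockwise.
Sign: 23.4 × 9.8 = 229.3 N down at 3.56 m → arm 0.35 m, τ = 229.3 × 0.35 = 80.25 N·m counterclockwise.
Net moment of existing loads = 66.09 N·m counterclockwise.
The paint can weighs 7.52 × 9.8 = 73.7 N and must supply an equal clockwise moment, so its lever arm about the fulcrum is 66.09 / 73.7 = 0.897 m.
That puts it at 3.21 − 0.897 = 2.31 m from the right end.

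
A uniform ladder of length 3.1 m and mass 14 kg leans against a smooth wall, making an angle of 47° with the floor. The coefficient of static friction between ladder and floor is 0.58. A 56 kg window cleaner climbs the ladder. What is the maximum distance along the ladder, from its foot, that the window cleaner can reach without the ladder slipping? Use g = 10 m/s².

Sum moments about the foot of the ladder (the floor normal and friction both act there and drop out).
Ladder weight 14×10 = 140 N acts at 1.55 m along the ladder; its horizontal arm is 1.55·cos47° = 1.057 m → τ = 148 N·m clockwise.
Window cleaner weight 56×10 = 560 N at distance d → arm d·cos47° → τ = 560·d·0.682 clockwise.
Wall normal N at the top has arm L sinθ = 2.267 m counterclockwise, so Στ = 0 gives N·2.267 = 148 + 381.9·d.
ΣFy = 0 ⇒ N_floor = 700 N, so the maximum friction is μ_s·N_floor = 0.58×700 = 406 N. ΣFx = 0 ⇒ N_wall = f, so at the slipping point N = 406 N.
Substituting: 406×2.267 = 148 + 381.9·d ⇒ d = (920.4 − 148) / 381.9 = 2.02 m.

d ≈ 2.02 m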